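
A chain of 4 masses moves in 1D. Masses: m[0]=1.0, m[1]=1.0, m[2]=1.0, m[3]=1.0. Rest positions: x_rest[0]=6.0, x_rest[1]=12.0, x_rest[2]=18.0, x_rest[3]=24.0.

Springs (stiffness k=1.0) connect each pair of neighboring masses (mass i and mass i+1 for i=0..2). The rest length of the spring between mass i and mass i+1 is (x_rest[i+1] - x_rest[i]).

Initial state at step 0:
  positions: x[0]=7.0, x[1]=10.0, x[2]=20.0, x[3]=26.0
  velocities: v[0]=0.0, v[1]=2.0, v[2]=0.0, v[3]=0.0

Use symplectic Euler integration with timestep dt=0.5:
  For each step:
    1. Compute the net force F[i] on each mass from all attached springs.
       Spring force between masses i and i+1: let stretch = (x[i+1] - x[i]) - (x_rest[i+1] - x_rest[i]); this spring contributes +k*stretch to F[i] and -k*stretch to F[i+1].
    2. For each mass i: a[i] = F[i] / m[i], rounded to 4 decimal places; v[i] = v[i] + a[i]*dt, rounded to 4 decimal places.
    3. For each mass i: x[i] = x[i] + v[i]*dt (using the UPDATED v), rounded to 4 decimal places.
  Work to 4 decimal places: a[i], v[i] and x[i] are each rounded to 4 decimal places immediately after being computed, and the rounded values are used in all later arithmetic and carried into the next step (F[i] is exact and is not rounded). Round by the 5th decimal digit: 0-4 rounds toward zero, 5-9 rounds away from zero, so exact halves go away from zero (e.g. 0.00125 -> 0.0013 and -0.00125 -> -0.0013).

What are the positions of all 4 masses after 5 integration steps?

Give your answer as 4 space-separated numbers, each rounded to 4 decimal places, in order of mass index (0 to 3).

Answer: 9.2755 13.3498 21.3849 23.9903

Derivation:
Step 0: x=[7.0000 10.0000 20.0000 26.0000] v=[0.0000 2.0000 0.0000 0.0000]
Step 1: x=[6.2500 12.7500 19.0000 26.0000] v=[-1.5000 5.5000 -2.0000 0.0000]
Step 2: x=[5.6250 15.4375 18.1875 25.7500] v=[-1.2500 5.3750 -1.6250 -0.5000]
Step 3: x=[5.9532 16.3594 18.5782 25.1094] v=[0.6563 1.8438 0.7813 -1.2813]
Step 4: x=[7.3829 15.2345 20.0470 24.3360] v=[2.8594 -2.2499 2.9375 -1.5469]
Step 5: x=[9.2755 13.3498 21.3849 23.9903] v=[3.7852 -3.7695 2.6758 -0.6914]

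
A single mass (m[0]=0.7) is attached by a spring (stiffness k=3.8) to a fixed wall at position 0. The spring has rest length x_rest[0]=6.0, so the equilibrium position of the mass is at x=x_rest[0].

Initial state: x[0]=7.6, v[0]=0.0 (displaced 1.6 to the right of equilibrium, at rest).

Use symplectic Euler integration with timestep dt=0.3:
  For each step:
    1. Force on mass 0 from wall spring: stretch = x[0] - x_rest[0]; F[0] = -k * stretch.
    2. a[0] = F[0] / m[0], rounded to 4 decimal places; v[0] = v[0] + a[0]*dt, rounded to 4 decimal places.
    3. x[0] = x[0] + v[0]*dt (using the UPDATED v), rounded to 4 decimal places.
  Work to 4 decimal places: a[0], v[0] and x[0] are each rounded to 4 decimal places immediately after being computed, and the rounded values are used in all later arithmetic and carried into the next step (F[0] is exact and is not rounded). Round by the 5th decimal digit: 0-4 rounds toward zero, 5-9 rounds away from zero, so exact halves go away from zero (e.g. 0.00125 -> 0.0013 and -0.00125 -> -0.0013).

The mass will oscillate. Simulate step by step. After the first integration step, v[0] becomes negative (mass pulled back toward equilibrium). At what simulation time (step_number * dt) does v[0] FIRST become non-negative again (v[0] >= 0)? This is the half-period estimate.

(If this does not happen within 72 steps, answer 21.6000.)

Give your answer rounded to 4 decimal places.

Step 0: x=[7.6000] v=[0.0000]
Step 1: x=[6.8183] v=[-2.6057]
Step 2: x=[5.6368] v=[-3.9384]
Step 3: x=[4.6327] v=[-3.3469]
Step 4: x=[4.2966] v=[-1.1202]
Step 5: x=[4.7928] v=[1.6539]
First v>=0 after going negative at step 5, time=1.5000

Answer: 1.5000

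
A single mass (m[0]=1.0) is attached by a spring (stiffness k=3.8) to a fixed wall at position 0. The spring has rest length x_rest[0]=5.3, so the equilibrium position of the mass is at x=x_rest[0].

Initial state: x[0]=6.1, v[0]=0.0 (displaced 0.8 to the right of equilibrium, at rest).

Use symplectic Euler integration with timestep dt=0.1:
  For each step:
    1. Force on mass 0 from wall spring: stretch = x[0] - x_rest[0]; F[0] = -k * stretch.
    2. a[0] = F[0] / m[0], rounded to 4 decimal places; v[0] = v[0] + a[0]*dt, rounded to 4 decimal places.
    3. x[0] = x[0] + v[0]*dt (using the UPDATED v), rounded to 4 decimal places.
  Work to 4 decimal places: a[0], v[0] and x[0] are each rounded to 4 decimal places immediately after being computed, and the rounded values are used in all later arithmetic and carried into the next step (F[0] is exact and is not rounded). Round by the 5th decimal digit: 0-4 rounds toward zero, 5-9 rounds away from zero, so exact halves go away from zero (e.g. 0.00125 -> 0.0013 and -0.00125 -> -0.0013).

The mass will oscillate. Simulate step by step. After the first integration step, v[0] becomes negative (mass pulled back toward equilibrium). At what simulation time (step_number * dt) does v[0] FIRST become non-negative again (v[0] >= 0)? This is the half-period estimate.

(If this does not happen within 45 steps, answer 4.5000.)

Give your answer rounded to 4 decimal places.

Answer: 1.7000

Derivation:
Step 0: x=[6.1000] v=[0.0000]
Step 1: x=[6.0696] v=[-0.3040]
Step 2: x=[6.0100] v=[-0.5965]
Step 3: x=[5.9234] v=[-0.8663]
Step 4: x=[5.8131] v=[-1.1032]
Step 5: x=[5.6833] v=[-1.2982]
Step 6: x=[5.5389] v=[-1.4439]
Step 7: x=[5.3854] v=[-1.5347]
Step 8: x=[5.2287] v=[-1.5672]
Step 9: x=[5.0747] v=[-1.5401]
Step 10: x=[4.9293] v=[-1.4545]
Step 11: x=[4.7979] v=[-1.3136]
Step 12: x=[4.6856] v=[-1.1228]
Step 13: x=[4.5967] v=[-0.8893]
Step 14: x=[4.5345] v=[-0.6221]
Step 15: x=[4.5014] v=[-0.3312]
Step 16: x=[4.4986] v=[-0.0277]
Step 17: x=[4.5263] v=[0.2768]
First v>=0 after going negative at step 17, time=1.7000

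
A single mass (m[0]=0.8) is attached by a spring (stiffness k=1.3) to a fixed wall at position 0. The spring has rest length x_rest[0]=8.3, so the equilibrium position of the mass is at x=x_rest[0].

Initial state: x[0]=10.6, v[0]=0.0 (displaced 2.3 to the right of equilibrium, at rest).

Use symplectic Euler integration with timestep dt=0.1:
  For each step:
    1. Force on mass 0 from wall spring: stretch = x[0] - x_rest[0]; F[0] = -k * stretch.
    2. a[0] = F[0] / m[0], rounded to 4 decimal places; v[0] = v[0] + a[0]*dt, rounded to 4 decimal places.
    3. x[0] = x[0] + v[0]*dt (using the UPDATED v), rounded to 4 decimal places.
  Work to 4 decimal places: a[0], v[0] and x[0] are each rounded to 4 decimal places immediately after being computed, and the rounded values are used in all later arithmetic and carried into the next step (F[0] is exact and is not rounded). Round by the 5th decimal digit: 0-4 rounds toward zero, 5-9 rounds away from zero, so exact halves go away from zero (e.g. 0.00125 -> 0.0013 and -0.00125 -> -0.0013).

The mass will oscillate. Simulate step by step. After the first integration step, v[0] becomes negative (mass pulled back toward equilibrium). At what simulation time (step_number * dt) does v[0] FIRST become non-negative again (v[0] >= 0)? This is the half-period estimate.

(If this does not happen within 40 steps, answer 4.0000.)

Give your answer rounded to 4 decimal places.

Step 0: x=[10.6000] v=[0.0000]
Step 1: x=[10.5626] v=[-0.3738]
Step 2: x=[10.4885] v=[-0.7415]
Step 3: x=[10.3788] v=[-1.0971]
Step 4: x=[10.2353] v=[-1.4349]
Step 5: x=[10.0604] v=[-1.7494]
Step 6: x=[9.8569] v=[-2.0355]
Step 7: x=[9.6281] v=[-2.2885]
Step 8: x=[9.3777] v=[-2.5043]
Step 9: x=[9.1098] v=[-2.6794]
Step 10: x=[8.8287] v=[-2.8110]
Step 11: x=[8.5390] v=[-2.8969]
Step 12: x=[8.2454] v=[-2.9357]
Step 13: x=[7.9527] v=[-2.9268]
Step 14: x=[7.6657] v=[-2.8704]
Step 15: x=[7.3890] v=[-2.7673]
Step 16: x=[7.1271] v=[-2.6193]
Step 17: x=[6.8842] v=[-2.4287]
Step 18: x=[6.6643] v=[-2.1986]
Step 19: x=[6.4710] v=[-1.9328]
Step 20: x=[6.3074] v=[-1.6356]
Step 21: x=[6.1762] v=[-1.3118]
Step 22: x=[6.0795] v=[-0.9667]
Step 23: x=[6.0189] v=[-0.6059]
Step 24: x=[5.9954] v=[-0.2352]
Step 25: x=[6.0093] v=[0.1393]
First v>=0 after going negative at step 25, time=2.5000

Answer: 2.5000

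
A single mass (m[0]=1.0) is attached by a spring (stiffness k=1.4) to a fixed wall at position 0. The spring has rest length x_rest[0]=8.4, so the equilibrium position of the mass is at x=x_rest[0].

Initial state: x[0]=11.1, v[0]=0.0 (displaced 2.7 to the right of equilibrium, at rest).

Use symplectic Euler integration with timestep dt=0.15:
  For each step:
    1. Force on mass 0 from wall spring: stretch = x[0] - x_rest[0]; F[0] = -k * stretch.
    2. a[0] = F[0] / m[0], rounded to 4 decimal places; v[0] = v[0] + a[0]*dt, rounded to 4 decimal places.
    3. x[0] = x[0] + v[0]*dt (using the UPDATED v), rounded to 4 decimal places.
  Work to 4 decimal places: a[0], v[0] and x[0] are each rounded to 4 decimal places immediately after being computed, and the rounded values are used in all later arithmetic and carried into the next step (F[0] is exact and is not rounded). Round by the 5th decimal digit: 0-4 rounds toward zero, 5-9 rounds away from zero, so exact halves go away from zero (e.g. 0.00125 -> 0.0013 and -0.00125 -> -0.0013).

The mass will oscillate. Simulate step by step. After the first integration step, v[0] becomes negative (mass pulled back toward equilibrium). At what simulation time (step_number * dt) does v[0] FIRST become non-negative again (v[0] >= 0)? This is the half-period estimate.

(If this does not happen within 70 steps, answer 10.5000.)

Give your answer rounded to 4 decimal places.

Step 0: x=[11.1000] v=[0.0000]
Step 1: x=[11.0150] v=[-0.5670]
Step 2: x=[10.8476] v=[-1.1162]
Step 3: x=[10.6031] v=[-1.6302]
Step 4: x=[10.2892] v=[-2.0928]
Step 5: x=[9.9158] v=[-2.4895]
Step 6: x=[9.4946] v=[-2.8078]
Step 7: x=[9.0389] v=[-3.0377]
Step 8: x=[8.5631] v=[-3.1719]
Step 9: x=[8.0822] v=[-3.2061]
Step 10: x=[7.6113] v=[-3.1394]
Step 11: x=[7.1652] v=[-2.9738]
Step 12: x=[6.7580] v=[-2.7145]
Step 13: x=[6.4025] v=[-2.3697]
Step 14: x=[6.1100] v=[-1.9502]
Step 15: x=[5.8896] v=[-1.4693]
Step 16: x=[5.7483] v=[-0.9421]
Step 17: x=[5.6905] v=[-0.3852]
Step 18: x=[5.7181] v=[0.1838]
First v>=0 after going negative at step 18, time=2.7000

Answer: 2.7000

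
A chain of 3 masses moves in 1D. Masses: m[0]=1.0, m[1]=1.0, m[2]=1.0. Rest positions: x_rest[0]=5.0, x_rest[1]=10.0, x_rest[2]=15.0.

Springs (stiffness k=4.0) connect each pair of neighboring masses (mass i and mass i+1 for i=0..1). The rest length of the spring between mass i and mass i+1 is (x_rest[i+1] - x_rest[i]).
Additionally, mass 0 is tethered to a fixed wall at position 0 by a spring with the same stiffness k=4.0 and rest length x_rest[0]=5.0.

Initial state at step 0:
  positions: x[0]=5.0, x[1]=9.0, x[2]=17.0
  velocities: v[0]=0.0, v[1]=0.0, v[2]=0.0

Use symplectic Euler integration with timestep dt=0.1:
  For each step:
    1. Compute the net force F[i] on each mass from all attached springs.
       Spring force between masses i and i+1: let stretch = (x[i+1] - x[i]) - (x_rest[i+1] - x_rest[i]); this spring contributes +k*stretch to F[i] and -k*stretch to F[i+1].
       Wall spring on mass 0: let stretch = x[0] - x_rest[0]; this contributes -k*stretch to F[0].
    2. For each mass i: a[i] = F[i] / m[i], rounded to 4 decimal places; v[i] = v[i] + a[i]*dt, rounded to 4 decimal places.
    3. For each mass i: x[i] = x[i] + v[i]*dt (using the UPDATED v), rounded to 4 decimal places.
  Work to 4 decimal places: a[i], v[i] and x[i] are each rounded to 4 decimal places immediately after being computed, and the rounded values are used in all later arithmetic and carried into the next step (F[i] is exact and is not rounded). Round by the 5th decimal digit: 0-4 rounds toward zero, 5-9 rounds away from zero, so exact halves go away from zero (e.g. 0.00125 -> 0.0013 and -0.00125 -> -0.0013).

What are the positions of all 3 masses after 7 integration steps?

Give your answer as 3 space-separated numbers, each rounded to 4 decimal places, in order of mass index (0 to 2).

Step 0: x=[5.0000 9.0000 17.0000] v=[0.0000 0.0000 0.0000]
Step 1: x=[4.9600 9.1600 16.8800] v=[-0.4000 1.6000 -1.2000]
Step 2: x=[4.8896 9.4608 16.6512] v=[-0.7040 3.0080 -2.2880]
Step 3: x=[4.8065 9.8664 16.3348] v=[-0.8314 4.0557 -3.1642]
Step 4: x=[4.7335 10.3283 15.9596] v=[-0.7300 4.6191 -3.7516]
Step 5: x=[4.6950 10.7917 15.5592] v=[-0.3855 4.6337 -4.0041]
Step 6: x=[4.7125 11.2019 15.1681] v=[0.1752 4.1020 -3.9111]
Step 7: x=[4.8011 11.5112 14.8183] v=[0.8860 3.0927 -3.4976]

Answer: 4.8011 11.5112 14.8183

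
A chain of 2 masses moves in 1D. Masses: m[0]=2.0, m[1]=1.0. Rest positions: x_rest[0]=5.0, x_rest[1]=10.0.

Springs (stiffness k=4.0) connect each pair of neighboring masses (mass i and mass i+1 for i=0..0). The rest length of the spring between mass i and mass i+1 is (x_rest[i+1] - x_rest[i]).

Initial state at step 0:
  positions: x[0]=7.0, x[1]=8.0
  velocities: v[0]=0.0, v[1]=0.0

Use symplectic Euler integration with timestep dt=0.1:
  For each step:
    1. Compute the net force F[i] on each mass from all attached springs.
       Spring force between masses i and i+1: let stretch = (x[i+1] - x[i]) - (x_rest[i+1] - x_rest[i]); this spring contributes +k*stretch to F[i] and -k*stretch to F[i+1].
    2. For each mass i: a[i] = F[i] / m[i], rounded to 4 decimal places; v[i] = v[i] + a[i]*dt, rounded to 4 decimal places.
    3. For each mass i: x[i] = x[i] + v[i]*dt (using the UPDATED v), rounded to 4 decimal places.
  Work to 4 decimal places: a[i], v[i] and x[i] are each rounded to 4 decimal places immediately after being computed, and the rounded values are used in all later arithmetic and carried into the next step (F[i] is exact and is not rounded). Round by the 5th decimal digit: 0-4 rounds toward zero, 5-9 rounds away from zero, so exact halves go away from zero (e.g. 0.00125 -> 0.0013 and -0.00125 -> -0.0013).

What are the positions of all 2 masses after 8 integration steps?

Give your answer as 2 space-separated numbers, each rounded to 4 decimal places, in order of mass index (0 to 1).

Step 0: x=[7.0000 8.0000] v=[0.0000 0.0000]
Step 1: x=[6.9200 8.1600] v=[-0.8000 1.6000]
Step 2: x=[6.7648 8.4704] v=[-1.5520 3.1040]
Step 3: x=[6.5437 8.9126] v=[-2.2109 4.4218]
Step 4: x=[6.2700 9.4600] v=[-2.7371 5.4742]
Step 5: x=[5.9601 10.0798] v=[-3.0991 6.1982]
Step 6: x=[5.6326 10.7348] v=[-3.2752 6.5503]
Step 7: x=[5.3071 11.3857] v=[-3.2548 6.5094]
Step 8: x=[5.0032 11.9935] v=[-3.0391 6.0780]

Answer: 5.0032 11.9935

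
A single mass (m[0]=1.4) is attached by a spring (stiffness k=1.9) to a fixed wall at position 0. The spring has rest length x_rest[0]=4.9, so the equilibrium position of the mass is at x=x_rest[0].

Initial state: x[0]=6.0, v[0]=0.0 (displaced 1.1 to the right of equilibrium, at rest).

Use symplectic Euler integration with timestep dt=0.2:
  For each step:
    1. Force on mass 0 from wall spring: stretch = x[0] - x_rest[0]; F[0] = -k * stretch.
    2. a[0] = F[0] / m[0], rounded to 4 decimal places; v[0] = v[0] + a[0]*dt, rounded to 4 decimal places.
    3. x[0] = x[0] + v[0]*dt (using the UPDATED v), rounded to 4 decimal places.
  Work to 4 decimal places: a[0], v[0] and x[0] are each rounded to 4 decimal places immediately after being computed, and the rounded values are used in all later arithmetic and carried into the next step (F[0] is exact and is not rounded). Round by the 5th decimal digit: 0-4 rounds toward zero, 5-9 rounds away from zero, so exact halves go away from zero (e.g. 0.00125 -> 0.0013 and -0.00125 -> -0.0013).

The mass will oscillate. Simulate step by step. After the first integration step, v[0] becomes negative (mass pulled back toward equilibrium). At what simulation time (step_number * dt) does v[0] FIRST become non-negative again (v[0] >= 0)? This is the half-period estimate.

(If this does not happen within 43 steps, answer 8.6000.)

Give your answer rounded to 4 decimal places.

Step 0: x=[6.0000] v=[0.0000]
Step 1: x=[5.9403] v=[-0.2986]
Step 2: x=[5.8241] v=[-0.5810]
Step 3: x=[5.6577] v=[-0.8318]
Step 4: x=[5.4502] v=[-1.0375]
Step 5: x=[5.2128] v=[-1.1868]
Step 6: x=[4.9585] v=[-1.2717]
Step 7: x=[4.7010] v=[-1.2876]
Step 8: x=[4.4543] v=[-1.2336]
Step 9: x=[4.2318] v=[-1.1126]
Step 10: x=[4.0456] v=[-0.9312]
Step 11: x=[3.9057] v=[-0.6993]
Step 12: x=[3.8198] v=[-0.4294]
Step 13: x=[3.7926] v=[-0.1362]
Step 14: x=[3.8255] v=[0.1644]
First v>=0 after going negative at step 14, time=2.8000

Answer: 2.8000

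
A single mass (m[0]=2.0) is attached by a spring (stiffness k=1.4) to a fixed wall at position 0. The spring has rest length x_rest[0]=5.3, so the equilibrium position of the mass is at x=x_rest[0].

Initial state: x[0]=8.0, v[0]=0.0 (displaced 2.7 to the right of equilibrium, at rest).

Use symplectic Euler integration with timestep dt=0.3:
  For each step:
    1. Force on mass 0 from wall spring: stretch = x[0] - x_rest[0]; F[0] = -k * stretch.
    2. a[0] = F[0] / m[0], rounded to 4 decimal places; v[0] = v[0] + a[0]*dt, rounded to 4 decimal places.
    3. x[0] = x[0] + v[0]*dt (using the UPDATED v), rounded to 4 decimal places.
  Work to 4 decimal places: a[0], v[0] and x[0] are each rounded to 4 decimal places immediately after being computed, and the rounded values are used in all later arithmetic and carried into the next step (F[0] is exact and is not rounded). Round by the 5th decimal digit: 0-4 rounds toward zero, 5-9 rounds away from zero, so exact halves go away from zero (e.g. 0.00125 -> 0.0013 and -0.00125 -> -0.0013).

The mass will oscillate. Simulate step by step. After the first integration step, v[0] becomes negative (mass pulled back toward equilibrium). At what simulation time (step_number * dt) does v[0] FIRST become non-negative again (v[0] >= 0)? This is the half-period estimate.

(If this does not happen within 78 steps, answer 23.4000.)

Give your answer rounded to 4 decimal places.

Step 0: x=[8.0000] v=[0.0000]
Step 1: x=[7.8299] v=[-0.5670]
Step 2: x=[7.5004] v=[-1.0983]
Step 3: x=[7.0323] v=[-1.5604]
Step 4: x=[6.4550] v=[-1.9242]
Step 5: x=[5.8050] v=[-2.1668]
Step 6: x=[5.1231] v=[-2.2729]
Step 7: x=[4.4524] v=[-2.2358]
Step 8: x=[3.8351] v=[-2.0578]
Step 9: x=[3.3100] v=[-1.7502]
Step 10: x=[2.9103] v=[-1.3323]
Step 11: x=[2.6612] v=[-0.8305]
Step 12: x=[2.5783] v=[-0.2763]
Step 13: x=[2.6669] v=[0.2953]
First v>=0 after going negative at step 13, time=3.9000

Answer: 3.9000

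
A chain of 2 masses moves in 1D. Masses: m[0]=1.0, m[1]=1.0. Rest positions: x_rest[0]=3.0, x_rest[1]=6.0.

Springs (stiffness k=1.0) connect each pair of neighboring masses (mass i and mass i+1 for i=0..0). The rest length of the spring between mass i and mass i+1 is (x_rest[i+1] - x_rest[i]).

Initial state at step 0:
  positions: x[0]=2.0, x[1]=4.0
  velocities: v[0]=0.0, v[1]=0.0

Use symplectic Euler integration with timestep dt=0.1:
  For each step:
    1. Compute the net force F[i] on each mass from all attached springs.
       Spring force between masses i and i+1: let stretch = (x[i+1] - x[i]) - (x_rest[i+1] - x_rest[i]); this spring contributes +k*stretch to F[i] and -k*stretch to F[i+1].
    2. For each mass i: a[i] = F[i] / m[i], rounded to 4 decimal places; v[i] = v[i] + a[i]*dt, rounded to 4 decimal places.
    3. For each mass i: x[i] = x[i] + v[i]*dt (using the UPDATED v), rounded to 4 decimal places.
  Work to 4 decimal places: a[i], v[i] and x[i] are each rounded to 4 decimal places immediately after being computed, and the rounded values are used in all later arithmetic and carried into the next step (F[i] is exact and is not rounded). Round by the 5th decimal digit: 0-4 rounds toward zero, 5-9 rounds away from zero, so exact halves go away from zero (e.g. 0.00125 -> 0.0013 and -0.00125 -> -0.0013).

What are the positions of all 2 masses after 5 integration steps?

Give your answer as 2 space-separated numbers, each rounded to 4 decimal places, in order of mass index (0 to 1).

Step 0: x=[2.0000 4.0000] v=[0.0000 0.0000]
Step 1: x=[1.9900 4.0100] v=[-0.1000 0.1000]
Step 2: x=[1.9702 4.0298] v=[-0.1980 0.1980]
Step 3: x=[1.9410 4.0590] v=[-0.2920 0.2920]
Step 4: x=[1.9030 4.0970] v=[-0.3802 0.3802]
Step 5: x=[1.8569 4.1431] v=[-0.4608 0.4608]

Answer: 1.8569 4.1431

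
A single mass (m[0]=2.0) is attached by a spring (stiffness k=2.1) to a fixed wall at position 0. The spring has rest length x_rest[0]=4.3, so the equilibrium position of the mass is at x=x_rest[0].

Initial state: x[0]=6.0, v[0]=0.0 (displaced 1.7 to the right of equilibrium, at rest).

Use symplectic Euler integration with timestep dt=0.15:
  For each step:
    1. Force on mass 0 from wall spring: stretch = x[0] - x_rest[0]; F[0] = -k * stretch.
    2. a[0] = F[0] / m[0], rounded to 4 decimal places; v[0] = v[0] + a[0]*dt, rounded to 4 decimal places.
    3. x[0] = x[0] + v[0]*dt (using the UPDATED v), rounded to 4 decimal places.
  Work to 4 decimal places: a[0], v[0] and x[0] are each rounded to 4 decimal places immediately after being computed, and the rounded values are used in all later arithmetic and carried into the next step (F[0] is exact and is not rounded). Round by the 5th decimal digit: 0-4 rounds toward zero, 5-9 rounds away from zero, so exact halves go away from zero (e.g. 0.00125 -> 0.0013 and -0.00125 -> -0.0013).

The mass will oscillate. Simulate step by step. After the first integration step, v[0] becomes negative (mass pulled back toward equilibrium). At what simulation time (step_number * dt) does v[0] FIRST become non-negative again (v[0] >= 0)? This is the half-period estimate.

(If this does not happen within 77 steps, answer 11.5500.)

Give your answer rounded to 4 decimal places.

Answer: 3.1500

Derivation:
Step 0: x=[6.0000] v=[0.0000]
Step 1: x=[5.9598] v=[-0.2678]
Step 2: x=[5.8804] v=[-0.5292]
Step 3: x=[5.7637] v=[-0.7781]
Step 4: x=[5.6124] v=[-1.0086]
Step 5: x=[5.4301] v=[-1.2153]
Step 6: x=[5.2211] v=[-1.3933]
Step 7: x=[4.9903] v=[-1.5384]
Step 8: x=[4.7432] v=[-1.6471]
Step 9: x=[4.4857] v=[-1.7169]
Step 10: x=[4.2238] v=[-1.7462]
Step 11: x=[3.9637] v=[-1.7342]
Step 12: x=[3.7115] v=[-1.6812]
Step 13: x=[3.4732] v=[-1.5885]
Step 14: x=[3.2545] v=[-1.4583]
Step 15: x=[3.0605] v=[-1.2936]
Step 16: x=[2.8957] v=[-1.0984]
Step 17: x=[2.7641] v=[-0.8772]
Step 18: x=[2.6688] v=[-0.6353]
Step 19: x=[2.6120] v=[-0.3784]
Step 20: x=[2.5951] v=[-0.1125]
Step 21: x=[2.6185] v=[0.1560]
First v>=0 after going negative at step 21, time=3.1500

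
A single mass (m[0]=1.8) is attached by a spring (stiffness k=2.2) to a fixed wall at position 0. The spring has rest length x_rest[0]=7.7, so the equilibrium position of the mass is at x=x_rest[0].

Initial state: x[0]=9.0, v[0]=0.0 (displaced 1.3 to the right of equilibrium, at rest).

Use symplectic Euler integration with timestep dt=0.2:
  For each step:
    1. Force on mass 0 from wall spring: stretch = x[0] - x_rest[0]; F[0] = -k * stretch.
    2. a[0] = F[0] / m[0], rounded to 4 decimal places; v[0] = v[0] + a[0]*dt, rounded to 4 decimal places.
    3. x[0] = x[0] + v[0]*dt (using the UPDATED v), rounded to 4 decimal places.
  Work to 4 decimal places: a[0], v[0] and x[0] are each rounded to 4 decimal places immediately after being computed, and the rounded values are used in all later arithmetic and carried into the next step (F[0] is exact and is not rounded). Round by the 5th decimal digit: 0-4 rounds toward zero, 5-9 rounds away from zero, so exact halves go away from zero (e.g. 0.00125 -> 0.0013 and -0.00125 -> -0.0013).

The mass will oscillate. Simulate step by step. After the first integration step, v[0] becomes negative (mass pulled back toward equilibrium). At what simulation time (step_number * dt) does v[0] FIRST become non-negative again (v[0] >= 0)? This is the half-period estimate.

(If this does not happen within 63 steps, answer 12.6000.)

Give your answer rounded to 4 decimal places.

Answer: 3.0000

Derivation:
Step 0: x=[9.0000] v=[0.0000]
Step 1: x=[8.9364] v=[-0.3178]
Step 2: x=[8.8124] v=[-0.6200]
Step 3: x=[8.6340] v=[-0.8919]
Step 4: x=[8.4100] v=[-1.1202]
Step 5: x=[8.1512] v=[-1.2938]
Step 6: x=[7.8704] v=[-1.4041]
Step 7: x=[7.5812] v=[-1.4458]
Step 8: x=[7.2978] v=[-1.4168]
Step 9: x=[7.0341] v=[-1.3185]
Step 10: x=[6.8030] v=[-1.1557]
Step 11: x=[6.6157] v=[-0.9364]
Step 12: x=[6.4814] v=[-0.6713]
Step 13: x=[6.4067] v=[-0.3734]
Step 14: x=[6.3952] v=[-0.0573]
Step 15: x=[6.4475] v=[0.2617]
First v>=0 after going negative at step 15, time=3.0000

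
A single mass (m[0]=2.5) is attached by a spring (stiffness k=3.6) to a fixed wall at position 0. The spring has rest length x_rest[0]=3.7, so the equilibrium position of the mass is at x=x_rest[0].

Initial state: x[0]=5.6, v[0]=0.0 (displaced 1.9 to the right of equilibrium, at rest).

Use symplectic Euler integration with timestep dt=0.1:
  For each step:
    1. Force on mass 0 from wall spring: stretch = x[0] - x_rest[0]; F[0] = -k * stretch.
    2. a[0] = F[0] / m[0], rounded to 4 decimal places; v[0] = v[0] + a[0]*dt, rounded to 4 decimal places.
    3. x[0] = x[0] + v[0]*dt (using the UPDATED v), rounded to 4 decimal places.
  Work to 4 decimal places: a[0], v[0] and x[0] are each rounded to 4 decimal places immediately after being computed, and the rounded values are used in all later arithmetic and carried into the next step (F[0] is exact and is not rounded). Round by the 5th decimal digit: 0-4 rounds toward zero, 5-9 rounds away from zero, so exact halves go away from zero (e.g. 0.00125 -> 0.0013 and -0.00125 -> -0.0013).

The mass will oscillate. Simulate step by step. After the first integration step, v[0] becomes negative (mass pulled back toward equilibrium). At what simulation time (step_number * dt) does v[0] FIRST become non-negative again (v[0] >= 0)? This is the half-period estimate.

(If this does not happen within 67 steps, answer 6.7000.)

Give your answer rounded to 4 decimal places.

Step 0: x=[5.6000] v=[0.0000]
Step 1: x=[5.5726] v=[-0.2736]
Step 2: x=[5.5183] v=[-0.5433]
Step 3: x=[5.4378] v=[-0.8051]
Step 4: x=[5.3323] v=[-1.0553]
Step 5: x=[5.2033] v=[-1.2904]
Step 6: x=[5.0526] v=[-1.5069]
Step 7: x=[4.8824] v=[-1.7017]
Step 8: x=[4.6952] v=[-1.8720]
Step 9: x=[4.4937] v=[-2.0153]
Step 10: x=[4.2807] v=[-2.1296]
Step 11: x=[4.0594] v=[-2.2132]
Step 12: x=[3.8329] v=[-2.2650]
Step 13: x=[3.6045] v=[-2.2841]
Step 14: x=[3.3775] v=[-2.2704]
Step 15: x=[3.1551] v=[-2.2240]
Step 16: x=[2.9406] v=[-2.1455]
Step 17: x=[2.7370] v=[-2.0362]
Step 18: x=[2.5473] v=[-1.8975]
Step 19: x=[2.3742] v=[-1.7315]
Step 20: x=[2.2201] v=[-1.5406]
Step 21: x=[2.0874] v=[-1.3275]
Step 22: x=[1.9779] v=[-1.0953]
Step 23: x=[1.8932] v=[-0.8473]
Step 24: x=[1.8345] v=[-0.5871]
Step 25: x=[1.8027] v=[-0.3185]
Step 26: x=[1.7982] v=[-0.0453]
Step 27: x=[1.8211] v=[0.2286]
First v>=0 after going negative at step 27, time=2.7000

Answer: 2.7000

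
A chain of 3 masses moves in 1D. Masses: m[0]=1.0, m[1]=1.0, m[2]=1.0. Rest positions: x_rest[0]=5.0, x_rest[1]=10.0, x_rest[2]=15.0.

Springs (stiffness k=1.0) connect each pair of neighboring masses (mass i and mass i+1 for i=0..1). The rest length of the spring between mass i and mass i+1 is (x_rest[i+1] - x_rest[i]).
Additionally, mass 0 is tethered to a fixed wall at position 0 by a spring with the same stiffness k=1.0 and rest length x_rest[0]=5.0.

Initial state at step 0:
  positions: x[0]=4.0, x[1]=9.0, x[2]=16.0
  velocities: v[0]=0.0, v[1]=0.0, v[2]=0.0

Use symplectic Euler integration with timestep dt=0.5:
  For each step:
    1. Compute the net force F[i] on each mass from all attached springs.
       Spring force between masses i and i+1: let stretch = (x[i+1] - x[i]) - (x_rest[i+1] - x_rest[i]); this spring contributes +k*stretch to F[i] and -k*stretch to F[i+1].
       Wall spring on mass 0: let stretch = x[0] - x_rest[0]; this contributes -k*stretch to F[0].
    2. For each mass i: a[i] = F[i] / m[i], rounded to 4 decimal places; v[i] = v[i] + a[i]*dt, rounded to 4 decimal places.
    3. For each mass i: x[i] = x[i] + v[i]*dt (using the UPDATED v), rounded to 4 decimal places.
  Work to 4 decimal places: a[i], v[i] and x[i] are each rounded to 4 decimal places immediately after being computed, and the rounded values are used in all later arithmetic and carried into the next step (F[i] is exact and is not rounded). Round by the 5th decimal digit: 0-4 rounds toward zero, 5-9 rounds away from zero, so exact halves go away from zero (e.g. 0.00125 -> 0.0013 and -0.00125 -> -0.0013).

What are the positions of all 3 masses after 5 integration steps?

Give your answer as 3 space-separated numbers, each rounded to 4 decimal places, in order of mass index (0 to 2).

Answer: 6.3185 10.3390 14.0577

Derivation:
Step 0: x=[4.0000 9.0000 16.0000] v=[0.0000 0.0000 0.0000]
Step 1: x=[4.2500 9.5000 15.5000] v=[0.5000 1.0000 -1.0000]
Step 2: x=[4.7500 10.1875 14.7500] v=[1.0000 1.3750 -1.5000]
Step 3: x=[5.4219 10.6563 14.1094] v=[1.3438 0.9375 -1.2813]
Step 4: x=[6.0470 10.6798 13.8555] v=[1.2501 0.0469 -0.5079]
Step 5: x=[6.3185 10.3390 14.0577] v=[0.5430 -0.6817 0.4043]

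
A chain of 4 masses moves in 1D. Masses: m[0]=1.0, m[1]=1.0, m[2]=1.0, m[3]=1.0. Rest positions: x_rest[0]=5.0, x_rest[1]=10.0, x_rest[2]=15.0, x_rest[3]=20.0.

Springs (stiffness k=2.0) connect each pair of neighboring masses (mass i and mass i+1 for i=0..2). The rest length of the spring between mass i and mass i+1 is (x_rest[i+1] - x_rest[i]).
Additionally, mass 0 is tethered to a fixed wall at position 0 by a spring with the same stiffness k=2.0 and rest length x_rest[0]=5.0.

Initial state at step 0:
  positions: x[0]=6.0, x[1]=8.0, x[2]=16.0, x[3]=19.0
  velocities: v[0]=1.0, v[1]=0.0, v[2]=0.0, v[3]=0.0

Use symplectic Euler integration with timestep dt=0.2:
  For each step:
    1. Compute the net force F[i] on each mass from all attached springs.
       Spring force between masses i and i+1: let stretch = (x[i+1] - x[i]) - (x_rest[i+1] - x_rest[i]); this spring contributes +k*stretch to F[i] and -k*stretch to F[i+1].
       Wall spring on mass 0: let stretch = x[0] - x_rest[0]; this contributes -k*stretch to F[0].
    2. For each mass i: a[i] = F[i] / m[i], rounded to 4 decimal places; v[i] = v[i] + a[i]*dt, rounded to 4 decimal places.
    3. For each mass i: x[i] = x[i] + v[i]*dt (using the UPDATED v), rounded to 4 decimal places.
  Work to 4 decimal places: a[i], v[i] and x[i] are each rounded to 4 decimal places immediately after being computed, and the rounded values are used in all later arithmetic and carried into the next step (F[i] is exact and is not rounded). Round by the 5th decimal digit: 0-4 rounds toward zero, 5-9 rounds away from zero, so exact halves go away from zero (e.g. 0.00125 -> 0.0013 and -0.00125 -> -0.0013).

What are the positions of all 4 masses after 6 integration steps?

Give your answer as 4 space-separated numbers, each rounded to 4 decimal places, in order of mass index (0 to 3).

Answer: 4.1306 11.7270 13.3534 20.1494

Derivation:
Step 0: x=[6.0000 8.0000 16.0000 19.0000] v=[1.0000 0.0000 0.0000 0.0000]
Step 1: x=[5.8800 8.4800 15.6000 19.1600] v=[-0.6000 2.4000 -2.0000 0.8000]
Step 2: x=[5.4976 9.3216 14.9152 19.4352] v=[-1.9120 4.2080 -3.4240 1.3760]
Step 3: x=[4.9813 10.3048 14.1445 19.7488] v=[-2.5814 4.9158 -3.8534 1.5680]
Step 4: x=[4.4924 11.1693 13.5150 20.0141] v=[-2.4445 4.3223 -3.1476 1.3263]
Step 5: x=[4.1783 11.6873 13.2178 20.1594] v=[-1.5707 2.5898 -1.4862 0.7267]
Step 6: x=[4.1306 11.7270 13.3534 20.1494] v=[-0.2384 0.1984 0.6782 -0.0499]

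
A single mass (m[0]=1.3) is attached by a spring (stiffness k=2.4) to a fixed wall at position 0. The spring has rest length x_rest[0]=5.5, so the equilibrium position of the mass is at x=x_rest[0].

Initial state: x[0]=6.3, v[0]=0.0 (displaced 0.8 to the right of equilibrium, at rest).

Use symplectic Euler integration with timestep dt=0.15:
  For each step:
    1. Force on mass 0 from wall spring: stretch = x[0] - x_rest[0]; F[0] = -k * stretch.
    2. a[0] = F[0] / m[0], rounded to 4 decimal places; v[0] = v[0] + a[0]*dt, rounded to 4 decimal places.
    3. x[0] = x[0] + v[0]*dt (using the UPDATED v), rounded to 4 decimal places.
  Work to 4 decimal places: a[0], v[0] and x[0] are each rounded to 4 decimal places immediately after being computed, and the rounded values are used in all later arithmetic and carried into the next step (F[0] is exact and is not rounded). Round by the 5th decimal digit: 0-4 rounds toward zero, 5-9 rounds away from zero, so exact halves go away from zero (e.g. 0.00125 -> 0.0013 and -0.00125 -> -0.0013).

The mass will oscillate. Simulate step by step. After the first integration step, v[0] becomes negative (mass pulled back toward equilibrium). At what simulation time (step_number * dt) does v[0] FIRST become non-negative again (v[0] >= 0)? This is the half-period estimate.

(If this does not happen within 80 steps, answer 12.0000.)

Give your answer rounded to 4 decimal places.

Answer: 2.4000

Derivation:
Step 0: x=[6.3000] v=[0.0000]
Step 1: x=[6.2668] v=[-0.2215]
Step 2: x=[6.2017] v=[-0.4338]
Step 3: x=[6.1075] v=[-0.6281]
Step 4: x=[5.9881] v=[-0.7963]
Step 5: x=[5.8484] v=[-0.9315]
Step 6: x=[5.6942] v=[-1.0280]
Step 7: x=[5.5319] v=[-1.0818]
Step 8: x=[5.3683] v=[-1.0906]
Step 9: x=[5.2102] v=[-1.0541]
Step 10: x=[5.0641] v=[-0.9739]
Step 11: x=[4.9361] v=[-0.8532]
Step 12: x=[4.8315] v=[-0.6971]
Step 13: x=[4.7547] v=[-0.5120]
Step 14: x=[4.7089] v=[-0.3056]
Step 15: x=[4.6959] v=[-0.0865]
Step 16: x=[4.7163] v=[0.1362]
First v>=0 after going negative at step 16, time=2.4000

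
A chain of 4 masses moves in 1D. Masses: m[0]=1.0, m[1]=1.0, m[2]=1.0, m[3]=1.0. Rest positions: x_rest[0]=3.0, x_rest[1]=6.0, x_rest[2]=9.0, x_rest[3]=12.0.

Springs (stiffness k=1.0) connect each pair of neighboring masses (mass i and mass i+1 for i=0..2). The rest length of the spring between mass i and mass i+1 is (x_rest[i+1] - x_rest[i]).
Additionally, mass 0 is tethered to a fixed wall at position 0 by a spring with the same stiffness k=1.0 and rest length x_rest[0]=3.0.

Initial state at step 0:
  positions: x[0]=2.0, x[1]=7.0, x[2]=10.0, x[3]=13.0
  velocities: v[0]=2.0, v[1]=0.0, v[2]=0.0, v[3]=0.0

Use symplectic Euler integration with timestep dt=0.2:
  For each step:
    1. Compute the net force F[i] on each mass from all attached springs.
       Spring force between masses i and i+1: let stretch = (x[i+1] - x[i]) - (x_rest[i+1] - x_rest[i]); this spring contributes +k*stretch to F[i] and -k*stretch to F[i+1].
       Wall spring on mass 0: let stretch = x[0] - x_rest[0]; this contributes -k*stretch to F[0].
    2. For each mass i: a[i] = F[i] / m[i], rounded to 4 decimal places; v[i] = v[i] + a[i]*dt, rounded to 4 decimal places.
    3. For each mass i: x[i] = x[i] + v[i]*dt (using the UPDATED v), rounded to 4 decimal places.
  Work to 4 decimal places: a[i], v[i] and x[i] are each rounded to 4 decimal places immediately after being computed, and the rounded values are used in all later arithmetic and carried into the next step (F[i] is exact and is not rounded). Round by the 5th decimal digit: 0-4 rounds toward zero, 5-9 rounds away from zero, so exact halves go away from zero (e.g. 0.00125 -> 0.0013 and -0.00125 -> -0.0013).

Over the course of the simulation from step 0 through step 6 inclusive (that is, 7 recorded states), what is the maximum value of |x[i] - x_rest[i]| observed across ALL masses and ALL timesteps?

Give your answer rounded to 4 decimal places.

Answer: 2.1866

Derivation:
Step 0: x=[2.0000 7.0000 10.0000 13.0000] v=[2.0000 0.0000 0.0000 0.0000]
Step 1: x=[2.5200 6.9200 10.0000 13.0000] v=[2.6000 -0.4000 0.0000 0.0000]
Step 2: x=[3.1152 6.7872 9.9968 13.0000] v=[2.9760 -0.6640 -0.0160 0.0000]
Step 3: x=[3.7327 6.6359 9.9853 12.9999] v=[3.0874 -0.7565 -0.0573 -0.0006]
Step 4: x=[4.3170 6.5024 9.9604 12.9992] v=[2.9215 -0.6673 -0.1243 -0.0035]
Step 5: x=[4.8160 6.4198 9.9188 12.9969] v=[2.4952 -0.4128 -0.2081 -0.0113]
Step 6: x=[5.1866 6.4130 9.8603 12.9915] v=[1.8528 -0.0338 -0.2923 -0.0269]
Max displacement = 2.1866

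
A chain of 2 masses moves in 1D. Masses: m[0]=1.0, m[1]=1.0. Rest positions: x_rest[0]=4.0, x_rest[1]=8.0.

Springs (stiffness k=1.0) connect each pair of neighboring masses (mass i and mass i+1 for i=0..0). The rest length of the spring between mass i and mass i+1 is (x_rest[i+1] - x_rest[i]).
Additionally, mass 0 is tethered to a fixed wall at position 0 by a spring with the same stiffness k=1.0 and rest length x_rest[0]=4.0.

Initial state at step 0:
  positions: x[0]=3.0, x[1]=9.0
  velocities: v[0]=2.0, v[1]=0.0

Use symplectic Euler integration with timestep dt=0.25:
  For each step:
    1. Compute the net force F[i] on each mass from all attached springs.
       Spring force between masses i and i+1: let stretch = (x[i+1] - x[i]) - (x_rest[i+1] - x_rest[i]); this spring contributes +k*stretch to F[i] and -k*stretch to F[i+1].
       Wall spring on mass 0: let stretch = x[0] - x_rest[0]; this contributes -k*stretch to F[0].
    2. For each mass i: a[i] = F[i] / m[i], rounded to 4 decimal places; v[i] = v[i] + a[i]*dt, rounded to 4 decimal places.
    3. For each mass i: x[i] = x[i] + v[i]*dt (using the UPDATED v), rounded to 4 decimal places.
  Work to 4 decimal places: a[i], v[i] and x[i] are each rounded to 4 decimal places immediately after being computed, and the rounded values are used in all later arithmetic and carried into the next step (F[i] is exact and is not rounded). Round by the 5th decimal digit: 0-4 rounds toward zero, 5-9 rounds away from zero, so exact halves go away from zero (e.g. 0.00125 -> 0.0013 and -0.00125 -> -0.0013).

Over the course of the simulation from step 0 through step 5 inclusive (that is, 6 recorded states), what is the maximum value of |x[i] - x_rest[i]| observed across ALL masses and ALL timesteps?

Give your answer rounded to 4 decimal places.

Step 0: x=[3.0000 9.0000] v=[2.0000 0.0000]
Step 1: x=[3.6875 8.8750] v=[2.7500 -0.5000]
Step 2: x=[4.4688 8.6758] v=[3.1250 -0.7969]
Step 3: x=[5.2337 8.4636] v=[3.0596 -0.8487]
Step 4: x=[5.8734 8.2996] v=[2.5587 -0.6562]
Step 5: x=[6.2976 8.2339] v=[1.6969 -0.2628]
Max displacement = 2.2976

Answer: 2.2976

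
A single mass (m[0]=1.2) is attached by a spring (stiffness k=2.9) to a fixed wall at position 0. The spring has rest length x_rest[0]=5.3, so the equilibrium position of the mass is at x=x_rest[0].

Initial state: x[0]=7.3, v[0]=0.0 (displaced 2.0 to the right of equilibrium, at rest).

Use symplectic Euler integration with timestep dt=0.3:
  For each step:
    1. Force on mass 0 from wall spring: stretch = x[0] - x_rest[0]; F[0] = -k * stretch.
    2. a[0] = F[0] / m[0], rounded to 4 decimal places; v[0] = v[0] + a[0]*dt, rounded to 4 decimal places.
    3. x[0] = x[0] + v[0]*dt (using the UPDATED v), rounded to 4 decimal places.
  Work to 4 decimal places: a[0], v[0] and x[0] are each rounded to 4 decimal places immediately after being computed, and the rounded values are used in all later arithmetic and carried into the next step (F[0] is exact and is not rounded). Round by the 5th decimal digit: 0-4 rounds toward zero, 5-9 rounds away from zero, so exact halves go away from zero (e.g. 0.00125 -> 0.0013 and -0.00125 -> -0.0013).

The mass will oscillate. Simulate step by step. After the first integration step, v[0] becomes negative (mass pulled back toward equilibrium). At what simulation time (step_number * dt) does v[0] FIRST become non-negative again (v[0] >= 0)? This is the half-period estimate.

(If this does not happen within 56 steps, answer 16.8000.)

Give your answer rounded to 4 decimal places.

Step 0: x=[7.3000] v=[0.0000]
Step 1: x=[6.8650] v=[-1.4500]
Step 2: x=[6.0896] v=[-2.5846]
Step 3: x=[5.1425] v=[-3.1571]
Step 4: x=[4.2296] v=[-3.0429]
Step 5: x=[3.5495] v=[-2.2669]
Step 6: x=[3.2502] v=[-0.9978]
Step 7: x=[3.3967] v=[0.4883]
First v>=0 after going negative at step 7, time=2.1000

Answer: 2.1000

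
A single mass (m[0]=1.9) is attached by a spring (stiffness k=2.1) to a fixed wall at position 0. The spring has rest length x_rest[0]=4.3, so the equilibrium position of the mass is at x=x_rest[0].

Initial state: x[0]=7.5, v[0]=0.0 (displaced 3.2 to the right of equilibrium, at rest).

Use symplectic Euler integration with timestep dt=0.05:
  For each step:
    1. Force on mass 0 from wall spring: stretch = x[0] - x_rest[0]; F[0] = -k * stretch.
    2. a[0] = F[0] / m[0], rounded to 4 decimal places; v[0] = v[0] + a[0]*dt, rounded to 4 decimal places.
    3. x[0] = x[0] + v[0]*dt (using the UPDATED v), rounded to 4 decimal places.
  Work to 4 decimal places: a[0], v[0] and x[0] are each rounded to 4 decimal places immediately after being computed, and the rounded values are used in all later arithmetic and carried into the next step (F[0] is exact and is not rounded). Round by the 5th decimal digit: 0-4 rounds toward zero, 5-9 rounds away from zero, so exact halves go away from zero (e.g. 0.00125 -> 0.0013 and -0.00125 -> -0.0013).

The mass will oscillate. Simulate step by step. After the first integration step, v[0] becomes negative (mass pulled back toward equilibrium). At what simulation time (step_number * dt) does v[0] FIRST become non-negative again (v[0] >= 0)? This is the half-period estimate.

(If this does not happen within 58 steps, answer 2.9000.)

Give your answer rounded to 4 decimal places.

Answer: 2.9000

Derivation:
Step 0: x=[7.5000] v=[0.0000]
Step 1: x=[7.4912] v=[-0.1768]
Step 2: x=[7.4735] v=[-0.3532]
Step 3: x=[7.4471] v=[-0.5286]
Step 4: x=[7.4120] v=[-0.7025]
Step 5: x=[7.3683] v=[-0.8745]
Step 6: x=[7.3161] v=[-1.0441]
Step 7: x=[7.2556] v=[-1.2108]
Step 8: x=[7.1869] v=[-1.3741]
Step 9: x=[7.1102] v=[-1.5336]
Step 10: x=[7.0258] v=[-1.6889]
Step 11: x=[6.9338] v=[-1.8395]
Step 12: x=[6.8345] v=[-1.9851]
Step 13: x=[6.7282] v=[-2.1252]
Step 14: x=[6.6152] v=[-2.2594]
Step 15: x=[6.4958] v=[-2.3873]
Step 16: x=[6.3704] v=[-2.5086]
Step 17: x=[6.2393] v=[-2.6230]
Step 18: x=[6.1028] v=[-2.7302]
Step 19: x=[5.9613] v=[-2.8298]
Step 20: x=[5.8152] v=[-2.9216]
Step 21: x=[5.6649] v=[-3.0053]
Step 22: x=[5.5109] v=[-3.0807]
Step 23: x=[5.3535] v=[-3.1476]
Step 24: x=[5.1932] v=[-3.2058]
Step 25: x=[5.0304] v=[-3.2552]
Step 26: x=[4.8656] v=[-3.2956]
Step 27: x=[4.6993] v=[-3.3269]
Step 28: x=[4.5319] v=[-3.3490]
Step 29: x=[4.3638] v=[-3.3618]
Step 30: x=[4.1955] v=[-3.3653]
Step 31: x=[4.0275] v=[-3.3595]
Step 32: x=[3.8603] v=[-3.3444]
Step 33: x=[3.6943] v=[-3.3201]
Step 34: x=[3.5300] v=[-3.2866]
Step 35: x=[3.3678] v=[-3.2440]
Step 36: x=[3.2082] v=[-3.1925]
Step 37: x=[3.0516] v=[-3.1322]
Step 38: x=[2.8984] v=[-3.0632]
Step 39: x=[2.7491] v=[-2.9857]
Step 40: x=[2.6041] v=[-2.9000]
Step 41: x=[2.4638] v=[-2.8063]
Step 42: x=[2.3286] v=[-2.7048]
Step 43: x=[2.1988] v=[-2.5959]
Step 44: x=[2.0748] v=[-2.4798]
Step 45: x=[1.9570] v=[-2.3568]
Step 46: x=[1.8456] v=[-2.2273]
Step 47: x=[1.7410] v=[-2.0917]
Step 48: x=[1.6435] v=[-1.9503]
Step 49: x=[1.5533] v=[-1.8035]
Step 50: x=[1.4707] v=[-1.6517]
Step 51: x=[1.3959] v=[-1.4953]
Step 52: x=[1.3292] v=[-1.3348]
Step 53: x=[1.2707] v=[-1.1706]
Step 54: x=[1.2205] v=[-1.0032]
Step 55: x=[1.1789] v=[-0.8330]
Step 56: x=[1.1459] v=[-0.6605]
Step 57: x=[1.1216] v=[-0.4862]
Step 58: x=[1.1061] v=[-0.3106]
v[0] did not become non-negative within 58 steps; using fallback time=2.9000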